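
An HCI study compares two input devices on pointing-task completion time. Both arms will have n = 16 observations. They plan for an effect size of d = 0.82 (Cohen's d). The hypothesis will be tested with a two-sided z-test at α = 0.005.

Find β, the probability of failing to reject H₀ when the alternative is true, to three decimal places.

Noncentrality parameter: δ = d·√(n/2) = 0.82 × √(16/2) = 2.3193
Critical value for a two-sided test at α = 0.005: z_{α/2} = 2.807.
Power = Φ(δ − 2.807) + Φ(−δ − 2.807) = Φ(-0.488) + Φ(-5.126) = 0.3129 + 0.0000 = 0.3129.
Type II error: β = 1 − power = 1 − 0.3129 = 0.6871.

β ≈ 0.687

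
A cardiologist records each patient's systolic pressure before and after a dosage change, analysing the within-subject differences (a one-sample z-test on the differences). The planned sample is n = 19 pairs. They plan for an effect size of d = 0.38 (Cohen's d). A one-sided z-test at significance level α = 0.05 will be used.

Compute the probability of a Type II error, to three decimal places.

β ≈ 0.495

Noncentrality parameter: δ = d·√n = 0.38 × √19 = 1.6564
Critical value for a one-sided test at α = 0.05: z_α = 1.645.
Power = P(Z > 1.645 − δ) = Φ(0.012) = 0.5046.
Type II error: β = 1 − power = 1 − 0.5046 = 0.4954.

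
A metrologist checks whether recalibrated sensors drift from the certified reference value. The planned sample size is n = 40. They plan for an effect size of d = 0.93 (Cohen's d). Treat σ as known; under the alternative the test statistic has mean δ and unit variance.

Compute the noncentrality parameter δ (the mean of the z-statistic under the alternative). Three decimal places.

δ = d·√n = 0.93 × √40 = 5.8818

δ ≈ 5.882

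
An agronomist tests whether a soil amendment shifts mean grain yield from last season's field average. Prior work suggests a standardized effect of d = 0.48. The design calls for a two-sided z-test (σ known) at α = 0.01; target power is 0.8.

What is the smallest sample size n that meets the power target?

n = 51

For power 0.8 need Φ(δ − z_{0.005}) = 0.8, so δ = z_{0.005} + z_{0.20} = 2.576 + 0.842 = 3.417.
(For δ > 0 the lower-tail rejection region contributes negligibly to power, so the one-term inversion is standard.)
δ = d·√n ⇒ n = (δ/d)² = (3.417 / 0.48)² = 50.69.
Rounding up, n = 51.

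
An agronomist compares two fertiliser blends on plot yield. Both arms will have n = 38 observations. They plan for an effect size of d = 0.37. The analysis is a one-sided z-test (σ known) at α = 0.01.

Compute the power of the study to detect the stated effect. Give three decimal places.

Noncentrality parameter: λ = d·√(n/2) = 0.37 × √(38/2) = 1.6128
One-sided α = 0.01 → critical value z_{0.01} = 2.326.
Power = P(Z > 2.326 − λ) = Φ(-0.714) = 0.2378.

Power ≈ 0.238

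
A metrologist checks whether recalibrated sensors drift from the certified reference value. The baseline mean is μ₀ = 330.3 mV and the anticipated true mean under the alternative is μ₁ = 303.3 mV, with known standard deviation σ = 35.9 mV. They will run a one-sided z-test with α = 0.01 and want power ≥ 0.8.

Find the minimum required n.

Standardized effect: d = |μ₁ − μ₀| / σ = |303.3 − 330.3| / 35.9 = 0.7521
Set Φ(δ − 2.326) = 0.8; then δ − 2.326 = Φ⁻¹(0.8) = 0.842, giving δ = 3.168.
δ = d·√n ⇒ n = (δ/d)² = (3.168 / 0.7521)² = 17.74.
Rounding up, n = 18.

n = 18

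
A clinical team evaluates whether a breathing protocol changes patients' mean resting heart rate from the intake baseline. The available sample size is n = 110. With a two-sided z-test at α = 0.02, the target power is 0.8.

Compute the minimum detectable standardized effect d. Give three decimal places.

Need Φ(δ − 2.326) = 0.8, so δ = 2.326 + 0.842 = 3.168.
(The second rejection-region term Φ(−δ − z_{α/2}) is negligible and dropped.)
δ = d·√n ⇒ d = δ/√n = 3.168/√110 = 0.3021.

d ≈ 0.302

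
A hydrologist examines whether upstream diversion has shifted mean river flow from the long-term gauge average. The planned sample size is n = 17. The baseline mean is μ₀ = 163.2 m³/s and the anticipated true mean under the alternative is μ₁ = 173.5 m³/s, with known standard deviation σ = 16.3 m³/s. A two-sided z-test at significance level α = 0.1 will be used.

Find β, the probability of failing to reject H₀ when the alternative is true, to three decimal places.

β ≈ 0.168

Standardized effect: d = |μ₁ − μ₀| / σ = |173.5 − 163.2| / 16.3 = 0.6319
Noncentrality parameter: δ = d·√n = 0.6319 × √17 = 2.6054
Two-sided α = 0.1 → critical value z_{0.05} = 1.645.
Power = Φ(δ − 1.645) + Φ(−δ − 1.645) = Φ(0.961) + Φ(-4.250) = 0.8316 + 0.0000 = 0.8316.
Type II error: β = 1 − power = 1 − 0.8316 = 0.1684.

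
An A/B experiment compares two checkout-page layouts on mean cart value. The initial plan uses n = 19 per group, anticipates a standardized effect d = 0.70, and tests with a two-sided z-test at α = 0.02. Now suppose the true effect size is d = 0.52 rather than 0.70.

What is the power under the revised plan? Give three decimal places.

With d = 0.52: δ = d·√(n/2) = 0.52 × √(19/2) = 1.6027. Critical value z_{0.01} = 2.326.
Revised power = Φ(δ − 2.326) + Φ(−δ − 2.326) = Φ(-0.724) + Φ(-3.929) = 0.2347 + 0.0000 = 0.2347.

Power ≈ 0.235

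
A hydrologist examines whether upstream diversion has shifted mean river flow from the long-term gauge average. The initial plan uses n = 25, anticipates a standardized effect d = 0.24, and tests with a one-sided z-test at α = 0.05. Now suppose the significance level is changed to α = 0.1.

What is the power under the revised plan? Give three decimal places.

δ = d·√n = 0.24 × √25 = 1.2000 (unchanged). New critical value: z_{0.1} = 1.282.
Revised power = P(Z > 1.282 − δ) = Φ(-0.082) = 0.4675.

Power ≈ 0.468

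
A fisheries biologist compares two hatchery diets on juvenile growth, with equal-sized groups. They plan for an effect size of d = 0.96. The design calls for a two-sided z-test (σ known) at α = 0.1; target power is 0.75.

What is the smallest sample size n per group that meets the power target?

n = 12 per group

Set Φ(δ − 1.645) = 0.75; then δ − 1.645 = Φ⁻¹(0.75) = 0.674, giving δ = 2.319.
(The Φ(−δ − z_{α/2}) term is vanishingly small for δ > 0 and is dropped in the standard sample-size formula.)
δ = d·√(n/2) ⇒ n = 2(δ/d)² = 2 × (2.319 / 0.96)² = 11.67.
Round up to the next whole unit.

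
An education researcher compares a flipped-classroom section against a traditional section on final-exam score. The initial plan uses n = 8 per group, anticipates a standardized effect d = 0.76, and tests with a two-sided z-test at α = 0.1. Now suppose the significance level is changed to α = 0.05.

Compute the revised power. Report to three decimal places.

Power ≈ 0.330

δ = d·√(n/2) = 0.76 × √(8/2) = 1.5200 (unchanged). New critical value: z_{0.025} = 1.960.
Revised power = Φ(δ − 1.960) + Φ(−δ − 1.960) = Φ(-0.440) + Φ(-3.480) = 0.3300 + 0.0003 = 0.3302.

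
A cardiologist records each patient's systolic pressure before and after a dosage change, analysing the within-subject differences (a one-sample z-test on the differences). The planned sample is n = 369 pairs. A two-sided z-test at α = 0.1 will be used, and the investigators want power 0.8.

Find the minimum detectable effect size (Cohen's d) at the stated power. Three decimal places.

d ≈ 0.129

Need Φ(δ − 1.645) = 0.8, so δ = 1.645 + 0.842 = 2.486.
(Lower-tail contribution to power is negligible for δ > 0.)
δ = d·√n ⇒ d = δ/√n = 2.486/√369 = 0.1294.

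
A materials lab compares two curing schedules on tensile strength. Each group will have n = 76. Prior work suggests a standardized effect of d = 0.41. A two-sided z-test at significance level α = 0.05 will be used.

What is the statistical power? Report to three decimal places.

Noncentrality parameter: λ = d·√(n/2) = 0.41 × √(76/2) = 2.5274
Two-sided α = 0.05 → critical value z_{0.025} = 1.960.
Power = Φ(λ − 1.960) + Φ(−λ − 1.960) = Φ(0.567) + Φ(-4.487) = 0.7148 + 0.0000 = 0.7148.

Power ≈ 0.715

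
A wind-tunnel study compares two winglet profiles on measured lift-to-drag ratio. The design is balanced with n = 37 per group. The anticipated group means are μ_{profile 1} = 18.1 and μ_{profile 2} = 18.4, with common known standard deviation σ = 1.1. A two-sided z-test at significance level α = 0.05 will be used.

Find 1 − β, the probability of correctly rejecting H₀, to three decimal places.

Power ≈ 0.217

Standardized effect: d = |μ_{profile 1} − μ_{profile 2}| / σ = |18.1 − 18.4| / 1.1 = 0.2727
Noncentrality parameter: δ = d·√(n/2) = 0.2727 × √(37/2) = 1.1730
Two-sided α = 0.05 → critical value z_{0.025} = 1.960.
Power = Φ(δ − 1.960) + Φ(−δ − 1.960) = Φ(-0.787) + Φ(-3.133) = 0.2157 + 0.0009 = 0.2165.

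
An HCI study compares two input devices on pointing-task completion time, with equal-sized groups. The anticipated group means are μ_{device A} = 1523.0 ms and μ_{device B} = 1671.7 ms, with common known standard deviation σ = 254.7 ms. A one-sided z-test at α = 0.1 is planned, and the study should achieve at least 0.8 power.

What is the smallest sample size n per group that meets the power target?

Standardized effect: d = |μ_{device A} − μ_{device B}| / σ = |1523.0 − 1671.7| / 254.7 = 0.5838
For power 0.8 need Φ(δ − z_{0.1}) = 0.8, so δ = z_{0.1} + z_{0.20} = 1.282 + 0.842 = 2.123.
δ = d·√(n/2) ⇒ n = 2(δ/d)² = 2 × (2.123 / 0.5838)² = 26.45.
Rounding up, n = 27 per group.

n = 27 per group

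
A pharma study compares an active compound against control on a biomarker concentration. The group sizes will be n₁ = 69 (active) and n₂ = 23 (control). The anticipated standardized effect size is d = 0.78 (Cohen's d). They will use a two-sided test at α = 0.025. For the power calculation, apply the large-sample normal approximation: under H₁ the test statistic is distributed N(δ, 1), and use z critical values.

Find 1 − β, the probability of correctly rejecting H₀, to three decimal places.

Power ≈ 0.841

Noncentrality parameter: δ = d / √(1/n₁ + 1/n₂) = 0.78 / √(1/69 + 1/23) = 3.2396
Two-sided α = 0.025 → critical value z_{0.0125} = 2.241.
Power = Φ(δ − 2.241) + Φ(−δ − 2.241) = Φ(0.998) + Φ(-5.481) = 0.8409 + 0.0000 = 0.8409.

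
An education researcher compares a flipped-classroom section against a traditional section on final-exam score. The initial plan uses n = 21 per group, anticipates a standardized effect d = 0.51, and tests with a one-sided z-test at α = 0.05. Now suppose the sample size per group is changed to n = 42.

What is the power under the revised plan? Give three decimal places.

Power ≈ 0.756

With n = 42 per group: δ = d·√(n/2) = 0.51 × √(42/2) = 2.3371. Critical value z_{0.05} = 1.645.
Revised power = Φ(δ − 1.645) = Φ(0.692) = 0.7556.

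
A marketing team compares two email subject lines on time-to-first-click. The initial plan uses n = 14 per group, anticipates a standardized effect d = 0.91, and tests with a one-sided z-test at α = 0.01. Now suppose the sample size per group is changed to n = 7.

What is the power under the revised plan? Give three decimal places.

Power ≈ 0.266

With n = 7 per group: δ = d·√(n/2) = 0.91 × √(7/2) = 1.7025. Critical value z_{0.01} = 2.326.
Revised power = Φ(δ − 2.326) = Φ(-0.624) = 0.2663.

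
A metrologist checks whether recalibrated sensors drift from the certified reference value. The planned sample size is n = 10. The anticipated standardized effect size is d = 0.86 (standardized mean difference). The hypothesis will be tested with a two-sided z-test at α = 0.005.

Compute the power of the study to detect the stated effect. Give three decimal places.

Noncentrality parameter: δ = d·√n = 0.86 × √10 = 2.7196
Two-sided α = 0.005 → critical value z_{0.0025} = 2.807.
Power = Φ(δ − 2.807) + Φ(−δ − 2.807) = Φ(-0.087) + Φ(-5.527) = 0.4651 + 0.0000 = 0.4651.

Power ≈ 0.465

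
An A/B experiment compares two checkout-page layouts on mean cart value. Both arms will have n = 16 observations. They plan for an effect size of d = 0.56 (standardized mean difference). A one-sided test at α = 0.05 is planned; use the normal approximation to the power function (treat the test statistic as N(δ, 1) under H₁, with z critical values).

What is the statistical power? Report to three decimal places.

Power ≈ 0.476

Noncentrality parameter: δ = d·√(n/2) = 0.56 × √(16/2) = 1.5839
One-sided α = 0.05 → critical value z_{0.05} = 1.645.
Power = Φ(δ − 1.645) = Φ(-0.061) = 0.4757.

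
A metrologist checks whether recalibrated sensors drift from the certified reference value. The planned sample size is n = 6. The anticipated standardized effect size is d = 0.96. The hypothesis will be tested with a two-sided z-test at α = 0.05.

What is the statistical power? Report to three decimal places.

Power ≈ 0.652

Noncentrality parameter: λ = d·√n = 0.96 × √6 = 2.3515
Two-sided α = 0.05 → critical value z_{0.025} = 1.960.
Power = Φ(λ − 1.960) + Φ(−λ − 1.960) = Φ(0.392) + Φ(-4.311) = 0.6523 + 0.0000 = 0.6523.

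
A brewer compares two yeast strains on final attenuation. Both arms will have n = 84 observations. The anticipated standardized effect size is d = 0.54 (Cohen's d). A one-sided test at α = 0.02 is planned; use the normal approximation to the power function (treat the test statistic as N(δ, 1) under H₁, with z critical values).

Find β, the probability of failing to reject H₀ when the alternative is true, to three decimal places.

Noncentrality parameter: δ = d·√(n/2) = 0.54 × √(84/2) = 3.4996
Critical value for a one-sided test at α = 0.02: z_α = 2.054.
Power = P(Z > 2.054 − δ) = Φ(1.446) = 0.9259.
Type II error: β = 1 − power = 1 − 0.9259 = 0.0741.

β ≈ 0.074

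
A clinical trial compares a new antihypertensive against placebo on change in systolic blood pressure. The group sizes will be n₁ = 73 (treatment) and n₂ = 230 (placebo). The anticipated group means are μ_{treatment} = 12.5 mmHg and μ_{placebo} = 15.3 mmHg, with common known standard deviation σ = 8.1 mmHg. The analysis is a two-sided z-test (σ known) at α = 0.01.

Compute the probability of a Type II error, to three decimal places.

β ≈ 0.501

Standardized effect: d = |μ_{treatment} − μ_{placebo}| / σ = |12.5 − 15.3| / 8.1 = 0.3457
Noncentrality parameter: δ = d / √(1/n₁ + 1/n₂) = 0.3457 / √(1/73 + 1/230) = 2.5732
Two-sided α = 0.01 → critical value z_{0.005} = 2.576.
Power = Φ(δ − 2.576) + Φ(−δ − 2.576) = Φ(-0.003) + Φ(-5.149) = 0.4990 + 0.0000 = 0.4990.
Type II error: β = 1 − power = 1 − 0.4990 = 0.5010.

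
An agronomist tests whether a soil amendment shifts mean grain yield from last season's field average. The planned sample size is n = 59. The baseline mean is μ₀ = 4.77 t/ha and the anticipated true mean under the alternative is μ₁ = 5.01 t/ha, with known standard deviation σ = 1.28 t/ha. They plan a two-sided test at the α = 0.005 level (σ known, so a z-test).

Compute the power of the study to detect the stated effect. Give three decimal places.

Standardized effect: d = |μ₁ − μ₀| / σ = |5.01 − 4.77| / 1.28 = 0.1875
Noncentrality parameter: δ = d·√n = 0.1875 × √59 = 1.4402
Two-sided α = 0.005 → critical value z_{0.0025} = 2.807.
Power = Φ(δ − 2.807) + Φ(−δ − 2.807) = Φ(-1.367) + Φ(-4.247) = 0.0858 + 0.0000 = 0.0859.

Power ≈ 0.086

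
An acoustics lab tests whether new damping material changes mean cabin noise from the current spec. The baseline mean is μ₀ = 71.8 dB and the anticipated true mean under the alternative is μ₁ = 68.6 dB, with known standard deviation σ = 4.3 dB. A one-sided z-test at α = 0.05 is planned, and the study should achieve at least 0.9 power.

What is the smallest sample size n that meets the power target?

Standardized effect: d = |μ₁ − μ₀| / σ = |68.6 − 71.8| / 4.3 = 0.7442
For power 0.9 need Φ(δ − z_{0.05}) = 0.9, so δ = z_{0.05} + z_{0.10} = 1.645 + 1.282 = 2.926.
δ = d·√n ⇒ n = (δ/d)² = (2.926 / 0.7442)² = 15.46.
Rounding up, n = 16.

n = 16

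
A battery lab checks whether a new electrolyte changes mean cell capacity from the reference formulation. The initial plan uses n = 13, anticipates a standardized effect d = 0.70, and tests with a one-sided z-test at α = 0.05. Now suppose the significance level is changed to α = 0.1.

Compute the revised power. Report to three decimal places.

δ = d·√n = 0.70 × √13 = 2.5239 (unchanged). New critical value: z_{0.1} = 1.282.
Revised power = P(Z > 1.282 − δ) = Φ(1.242) = 0.8929.

Power ≈ 0.893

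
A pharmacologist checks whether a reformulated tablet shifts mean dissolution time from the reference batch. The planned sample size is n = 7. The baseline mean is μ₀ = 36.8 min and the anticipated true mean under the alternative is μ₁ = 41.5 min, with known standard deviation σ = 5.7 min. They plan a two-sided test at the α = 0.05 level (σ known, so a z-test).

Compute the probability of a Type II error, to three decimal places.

β ≈ 0.412

Standardized effect: d = |μ₁ − μ₀| / σ = |41.5 − 36.8| / 5.7 = 0.8246
Noncentrality parameter: δ = d·√n = 0.8246 × √7 = 2.1816
Two-sided α = 0.05 → critical value z_{0.025} = 1.960.
Power = Φ(δ − 1.960) + Φ(−δ − 1.960) = Φ(0.222) + Φ(-4.142) = 0.5877 + 0.0000 = 0.5877.
Type II error: β = 1 − power = 1 − 0.5877 = 0.4123.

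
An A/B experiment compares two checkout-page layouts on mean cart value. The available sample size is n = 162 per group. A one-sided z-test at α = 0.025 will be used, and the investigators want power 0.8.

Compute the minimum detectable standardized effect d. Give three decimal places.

Need Φ(δ − 1.960) = 0.8, so δ = 1.960 + 0.842 = 2.802.
δ = d·√(n/2) ⇒ d = δ/√(n/2) = 2.802/√(162/2) = 0.3113.

d ≈ 0.311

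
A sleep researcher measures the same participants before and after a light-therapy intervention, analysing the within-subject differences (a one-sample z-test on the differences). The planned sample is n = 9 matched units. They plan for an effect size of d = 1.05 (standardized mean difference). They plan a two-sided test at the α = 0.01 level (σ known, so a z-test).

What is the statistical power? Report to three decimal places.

Noncentrality parameter: δ = d·√n = 1.05 × √9 = 3.1500
Critical value for a two-sided test at α = 0.01: z_{α/2} = 2.576.
Power = Φ(δ − 2.576) + Φ(−δ − 2.576) = Φ(0.574) + Φ(-5.726) = 0.7171 + 0.0000 = 0.7171.

Power ≈ 0.717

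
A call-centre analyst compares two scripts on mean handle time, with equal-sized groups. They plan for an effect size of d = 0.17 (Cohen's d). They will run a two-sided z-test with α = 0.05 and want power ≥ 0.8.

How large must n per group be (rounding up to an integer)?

n = 544 per group

For power 0.8 need Φ(δ − z_{0.025}) = 0.8, so δ = z_{0.025} + z_{0.20} = 1.960 + 0.842 = 2.802.
(The Φ(−δ − z_{α/2}) term is vanishingly small for δ > 0 and is dropped in the standard sample-size formula.)
δ = d·√(n/2) ⇒ n = 2(δ/d)² = 2 × (2.802 / 0.17)² = 543.18.
Round up to the next whole unit.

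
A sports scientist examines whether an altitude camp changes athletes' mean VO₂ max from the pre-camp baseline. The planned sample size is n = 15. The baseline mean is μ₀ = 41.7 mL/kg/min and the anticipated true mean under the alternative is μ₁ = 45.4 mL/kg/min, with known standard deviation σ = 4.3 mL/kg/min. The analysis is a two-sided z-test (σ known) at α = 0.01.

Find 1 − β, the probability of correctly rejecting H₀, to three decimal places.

Standardized effect: d = |μ₁ − μ₀| / σ = |45.4 − 41.7| / 4.3 = 0.8605
Noncentrality parameter: δ = d·√n = 0.8605 × √15 = 3.3326
Two-sided α = 0.01 → critical value z_{0.005} = 2.576.
Power = Φ(δ − 2.576) + Φ(−δ − 2.576) = Φ(0.757) + Φ(-5.908) = 0.7754 + 0.0000 = 0.7754.

Power ≈ 0.775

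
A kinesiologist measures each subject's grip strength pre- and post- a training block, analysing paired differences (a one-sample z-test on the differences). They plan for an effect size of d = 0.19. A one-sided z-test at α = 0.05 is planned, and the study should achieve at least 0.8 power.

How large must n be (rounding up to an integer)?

n = 172

For power 0.8 need Φ(δ − z_{0.05}) = 0.8, so δ = z_{0.05} + z_{0.20} = 1.645 + 0.842 = 2.486.
δ = d·√n ⇒ n = (δ/d)² = (2.486 / 0.19)² = 171.26.
Rounding up, n = 172.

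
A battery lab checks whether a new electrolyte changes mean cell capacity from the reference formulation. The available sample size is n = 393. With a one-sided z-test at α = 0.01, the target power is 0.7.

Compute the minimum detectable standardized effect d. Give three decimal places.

d ≈ 0.144

Required noncentrality: δ = z_{0.01} + z_{0.30} = 2.326 + 0.524 = 2.851.
δ = d·√n ⇒ d = δ/√n = 2.851/√393 = 0.1438.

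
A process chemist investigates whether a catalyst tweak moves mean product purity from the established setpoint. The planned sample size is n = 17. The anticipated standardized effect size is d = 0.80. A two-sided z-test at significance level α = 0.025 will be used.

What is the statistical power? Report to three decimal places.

Power ≈ 0.855

Noncentrality parameter: δ = d·√n = 0.80 × √17 = 3.2985
Two-sided α = 0.025 → critical value z_{0.0125} = 2.241.
Power = Φ(δ − 2.241) + Φ(−δ − 2.241) = Φ(1.057) + Φ(-5.540) = 0.8548 + 0.0000 = 0.8548.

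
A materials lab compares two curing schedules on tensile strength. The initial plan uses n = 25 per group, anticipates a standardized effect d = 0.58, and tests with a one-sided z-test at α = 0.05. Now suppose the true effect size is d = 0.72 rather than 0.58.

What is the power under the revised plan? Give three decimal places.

With d = 0.72: δ = d·√(n/2) = 0.72 × √(25/2) = 2.5456. Critical value z_{0.05} = 1.645.
Revised power = Φ(δ − 1.645) = Φ(0.901) = 0.8161.

Power ≈ 0.816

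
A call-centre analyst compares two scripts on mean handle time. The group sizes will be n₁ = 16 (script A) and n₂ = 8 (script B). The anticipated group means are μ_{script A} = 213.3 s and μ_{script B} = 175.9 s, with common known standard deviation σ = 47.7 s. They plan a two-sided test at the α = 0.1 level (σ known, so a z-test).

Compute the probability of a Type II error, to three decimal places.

β ≈ 0.434

Standardized effect: d = |μ_{script A} − μ_{script B}| / σ = |213.3 − 175.9| / 47.7 = 0.7841
Noncentrality parameter: λ = d / √(1/n₁ + 1/n₂) = 0.7841 / √(1/16 + 1/8) = 1.8107
Critical value for a two-sided test at α = 0.1: z_{α/2} = 1.645.
Power = Φ(λ − 1.645) + Φ(−λ − 1.645) = Φ(0.166) + Φ(-3.456) = 0.5659 + 0.0003 = 0.5661.
Type II error: β = 1 − power = 1 − 0.5661 = 0.4339.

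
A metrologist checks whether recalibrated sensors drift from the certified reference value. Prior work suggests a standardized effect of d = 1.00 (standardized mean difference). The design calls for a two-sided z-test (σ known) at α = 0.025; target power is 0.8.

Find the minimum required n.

n = 10

For power 0.8 need Φ(δ − z_{0.0125}) = 0.8, so δ = z_{0.0125} + z_{0.20} = 2.241 + 0.842 = 3.083.
(The Φ(−δ − z_{α/2}) term is vanishingly small for δ > 0 and is dropped in the standard sample-size formula.)
δ = d·√n ⇒ n = (δ/d)² = (3.083 / 1.00)² = 9.51.
Rounding up, n = 10.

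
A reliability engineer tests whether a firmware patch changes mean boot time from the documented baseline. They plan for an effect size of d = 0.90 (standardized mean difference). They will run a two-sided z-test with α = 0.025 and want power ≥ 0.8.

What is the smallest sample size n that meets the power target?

Set Φ(δ − 2.241) = 0.8; then δ − 2.241 = Φ⁻¹(0.8) = 0.842, giving δ = 3.083.
(For δ > 0 the lower-tail rejection region contributes negligibly to power, so the one-term inversion is standard.)
δ = d·√n ⇒ n = (δ/d)² = (3.083 / 0.90)² = 11.73.
Round up to the next whole unit.

n = 12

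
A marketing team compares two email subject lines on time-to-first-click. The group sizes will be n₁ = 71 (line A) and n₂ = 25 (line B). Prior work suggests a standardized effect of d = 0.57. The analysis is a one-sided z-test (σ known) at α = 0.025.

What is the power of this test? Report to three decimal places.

Power ≈ 0.688

Noncentrality parameter: δ = d / √(1/n₁ + 1/n₂) = 0.57 / √(1/71 + 1/25) = 2.4510
Critical value for a one-sided test at α = 0.025: z_α = 1.960.
Power = P(Z > 1.960 − δ) = Φ(0.491) = 0.6883.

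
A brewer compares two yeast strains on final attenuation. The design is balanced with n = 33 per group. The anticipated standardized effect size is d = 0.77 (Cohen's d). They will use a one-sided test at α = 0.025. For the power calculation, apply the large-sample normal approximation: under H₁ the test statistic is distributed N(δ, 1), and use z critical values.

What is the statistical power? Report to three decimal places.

Noncentrality parameter: δ = d·√(n/2) = 0.77 × √(33/2) = 3.1278
Critical value for a one-sided test at α = 0.025: z_α = 1.960.
Power = Φ(δ − 1.960) = Φ(1.168) = 0.8786.

Power ≈ 0.879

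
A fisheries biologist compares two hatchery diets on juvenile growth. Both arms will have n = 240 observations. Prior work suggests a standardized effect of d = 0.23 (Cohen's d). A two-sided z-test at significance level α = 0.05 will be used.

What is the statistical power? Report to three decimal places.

Noncentrality parameter: δ = d·√(n/2) = 0.23 × √(240/2) = 2.5195
Critical value for a two-sided test at α = 0.05: z_{α/2} = 1.960.
Power = Φ(δ − 1.960) + Φ(−δ − 1.960) = Φ(0.560) + Φ(-4.479) = 0.7121 + 0.0000 = 0.7121.

Power ≈ 0.712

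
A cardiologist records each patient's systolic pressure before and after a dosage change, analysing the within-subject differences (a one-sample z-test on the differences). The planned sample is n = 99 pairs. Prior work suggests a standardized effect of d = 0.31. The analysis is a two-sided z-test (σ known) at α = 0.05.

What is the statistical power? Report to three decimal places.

Power ≈ 0.870

Noncentrality parameter: δ = d·√n = 0.31 × √99 = 3.0845
Two-sided α = 0.05 → critical value z_{0.025} = 1.960.
Power = Φ(δ − 1.960) + Φ(−δ − 1.960) = Φ(1.124) + Φ(-5.044) = 0.8696 + 0.0000 = 0.8696.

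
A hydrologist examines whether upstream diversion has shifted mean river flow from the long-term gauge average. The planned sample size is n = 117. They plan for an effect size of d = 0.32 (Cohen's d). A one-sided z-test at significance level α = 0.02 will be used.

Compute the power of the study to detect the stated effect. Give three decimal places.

Noncentrality parameter: λ = d·√n = 0.32 × √117 = 3.4613
Critical value for a one-sided test at α = 0.02: z_α = 2.054.
Power = P(Z > 2.054 − λ) = Φ(1.408) = 0.9204.

Power ≈ 0.920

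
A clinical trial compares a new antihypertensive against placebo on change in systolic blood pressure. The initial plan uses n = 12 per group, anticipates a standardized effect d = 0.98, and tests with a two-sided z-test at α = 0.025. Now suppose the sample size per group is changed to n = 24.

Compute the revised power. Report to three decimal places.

Power ≈ 0.876

With n = 24 per group: δ = d·√(n/2) = 0.98 × √(24/2) = 3.3948. Critical value z_{0.0125} = 2.241.
Revised power = Φ(δ − 2.241) + Φ(−δ − 2.241) = Φ(1.153) + Φ(-5.636) = 0.8756 + 0.0000 = 0.8756.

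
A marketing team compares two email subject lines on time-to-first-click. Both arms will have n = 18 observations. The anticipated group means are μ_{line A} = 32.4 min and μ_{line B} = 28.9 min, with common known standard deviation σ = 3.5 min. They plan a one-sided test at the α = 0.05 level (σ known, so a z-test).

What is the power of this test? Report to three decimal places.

Power ≈ 0.912

Standardized effect: d = |μ_{line A} − μ_{line B}| / σ = |32.4 − 28.9| / 3.5 = 1.0000
Noncentrality parameter: δ = d·√(n/2) = 1.0000 × √(18/2) = 3.0000
Critical value for a one-sided test at α = 0.05: z_α = 1.645.
Power = P(Z > 1.645 − δ) = Φ(1.355) = 0.9123.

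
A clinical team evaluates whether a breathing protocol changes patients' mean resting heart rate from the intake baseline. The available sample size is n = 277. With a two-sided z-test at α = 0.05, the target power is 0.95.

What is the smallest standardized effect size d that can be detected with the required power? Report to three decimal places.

d ≈ 0.217

Required noncentrality: δ = z_{0.025} + z_{0.05} = 1.960 + 1.645 = 3.605.
(The second rejection-region term Φ(−δ − z_{α/2}) is negligible and dropped.)
δ = d·√n ⇒ d = δ/√n = 3.605/√277 = 0.2166.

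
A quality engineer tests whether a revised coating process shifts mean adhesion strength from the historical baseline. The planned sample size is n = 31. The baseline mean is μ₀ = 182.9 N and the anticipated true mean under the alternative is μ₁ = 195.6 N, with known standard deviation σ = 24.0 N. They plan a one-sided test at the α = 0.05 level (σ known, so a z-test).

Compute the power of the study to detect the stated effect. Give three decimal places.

Standardized effect: d = |μ₁ − μ₀| / σ = |195.6 − 182.9| / 24.0 = 0.5292
Noncentrality parameter: δ = d·√n = 0.5292 × √31 = 2.9463
One-sided α = 0.05 → critical value z_{0.05} = 1.645.
Power = P(Z > 1.645 − δ) = Φ(1.301) = 0.9034.

Power ≈ 0.903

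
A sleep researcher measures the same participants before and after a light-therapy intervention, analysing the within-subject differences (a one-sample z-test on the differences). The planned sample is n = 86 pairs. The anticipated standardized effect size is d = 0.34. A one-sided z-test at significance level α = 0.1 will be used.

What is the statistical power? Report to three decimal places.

Power ≈ 0.969

Noncentrality parameter: δ = d·√n = 0.34 × √86 = 3.1530
One-sided α = 0.1 → critical value z_{0.1} = 1.282.
Power = Φ(δ − 1.282) = Φ(1.871) = 0.9694.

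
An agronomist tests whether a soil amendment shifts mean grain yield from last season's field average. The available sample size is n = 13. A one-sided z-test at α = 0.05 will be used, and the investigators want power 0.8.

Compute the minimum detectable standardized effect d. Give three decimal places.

d ≈ 0.690

Required noncentrality: δ = z_{0.05} + z_{0.20} = 1.645 + 0.842 = 2.486.
δ = d·√n ⇒ d = δ/√n = 2.486/√13 = 0.6896.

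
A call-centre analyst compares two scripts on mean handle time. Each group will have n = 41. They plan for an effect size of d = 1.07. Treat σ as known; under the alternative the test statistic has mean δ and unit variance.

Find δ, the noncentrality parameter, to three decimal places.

δ = d·√(n/2) = 1.07 × √(41/2) = 4.8446

δ ≈ 4.845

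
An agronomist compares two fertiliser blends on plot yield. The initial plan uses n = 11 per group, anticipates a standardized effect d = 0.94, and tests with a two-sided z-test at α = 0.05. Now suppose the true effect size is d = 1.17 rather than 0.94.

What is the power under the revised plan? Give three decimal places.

Power ≈ 0.783

With d = 1.17: δ = d·√(n/2) = 1.17 × √(11/2) = 2.7439. Critical value z_{0.025} = 1.960.
Revised power = Φ(δ − 1.960) + Φ(−δ − 1.960) = Φ(0.784) + Φ(-4.704) = 0.7835 + 0.0000 = 0.7835.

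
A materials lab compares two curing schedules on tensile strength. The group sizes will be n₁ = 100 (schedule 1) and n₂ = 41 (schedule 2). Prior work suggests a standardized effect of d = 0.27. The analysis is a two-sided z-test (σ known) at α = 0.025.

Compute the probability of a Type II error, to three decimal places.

β ≈ 0.784

Noncentrality parameter: δ = d / √(1/n₁ + 1/n₂) = 0.27 / √(1/100 + 1/41) = 1.4559
Critical value for a two-sided test at α = 0.025: z_{α/2} = 2.241.
Power = Φ(δ − 2.241) + Φ(−δ − 2.241) = Φ(-0.785) + Φ(-3.697) = 0.2161 + 0.0001 = 0.2162.
Type II error: β = 1 − power = 1 − 0.2162 = 0.7838.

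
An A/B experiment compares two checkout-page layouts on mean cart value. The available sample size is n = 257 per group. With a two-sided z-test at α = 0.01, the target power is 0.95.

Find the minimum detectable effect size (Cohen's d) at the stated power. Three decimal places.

d ≈ 0.372

Need Φ(δ − 2.576) = 0.95, so δ = 2.576 + 1.645 = 4.221.
(The second rejection-region term Φ(−δ − z_{α/2}) is negligible and dropped.)
δ = d·√(n/2) ⇒ d = δ/√(n/2) = 4.221/√(257/2) = 0.3723.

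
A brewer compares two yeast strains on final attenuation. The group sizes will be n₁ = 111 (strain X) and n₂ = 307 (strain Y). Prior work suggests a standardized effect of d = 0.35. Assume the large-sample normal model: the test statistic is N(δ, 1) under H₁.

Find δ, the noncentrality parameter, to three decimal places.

δ = d / √(1/n₁ + 1/n₂) = 0.35 / √(1/111 + 1/307) = 3.1602

δ ≈ 3.160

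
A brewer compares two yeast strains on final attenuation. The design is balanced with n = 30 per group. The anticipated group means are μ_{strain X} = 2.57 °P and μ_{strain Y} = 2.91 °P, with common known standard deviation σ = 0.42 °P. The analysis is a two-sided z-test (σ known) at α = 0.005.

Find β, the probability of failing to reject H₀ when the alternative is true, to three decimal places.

Standardized effect: d = |μ_{strain X} − μ_{strain Y}| / σ = |2.57 − 2.91| / 0.42 = 0.8095
Noncentrality parameter: δ = d·√(n/2) = 0.8095 × √(30/2) = 3.1353
Two-sided α = 0.005 → critical value z_{0.0025} = 2.807.
Power = Φ(δ − 2.807) + Φ(−δ − 2.807) = Φ(0.328) + Φ(-5.942) = 0.6286 + 0.0000 = 0.6286.
Type II error: β = 1 − power = 1 − 0.6286 = 0.3714.

β ≈ 0.371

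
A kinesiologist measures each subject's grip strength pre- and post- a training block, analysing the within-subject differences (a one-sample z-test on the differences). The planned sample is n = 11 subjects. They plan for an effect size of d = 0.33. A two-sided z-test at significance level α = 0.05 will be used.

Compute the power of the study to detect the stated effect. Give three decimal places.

Power ≈ 0.195

Noncentrality parameter: δ = d·√n = 0.33 × √11 = 1.0945
Critical value for a two-sided test at α = 0.05: z_{α/2} = 1.960.
Power = Φ(δ − 1.960) + Φ(−δ − 1.960) = Φ(-0.865) + Φ(-3.054) = 0.1934 + 0.0011 = 0.1945.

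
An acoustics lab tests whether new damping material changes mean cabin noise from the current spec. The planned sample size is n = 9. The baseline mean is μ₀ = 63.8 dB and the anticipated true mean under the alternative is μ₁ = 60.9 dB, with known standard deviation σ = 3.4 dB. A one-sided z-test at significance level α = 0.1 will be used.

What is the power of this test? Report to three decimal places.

Standardized effect: d = |μ₁ − μ₀| / σ = |60.9 − 63.8| / 3.4 = 0.8529
Noncentrality parameter: δ = d·√n = 0.8529 × √9 = 2.5588
One-sided α = 0.1 → critical value z_{0.1} = 1.282.
Power = P(Z > 1.282 − δ) = Φ(1.277) = 0.8992.

Power ≈ 0.899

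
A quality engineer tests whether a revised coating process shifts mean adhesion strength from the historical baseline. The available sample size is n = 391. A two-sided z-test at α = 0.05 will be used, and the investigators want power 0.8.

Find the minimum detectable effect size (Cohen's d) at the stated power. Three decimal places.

Required noncentrality: δ = z_{0.025} + z_{0.20} = 1.960 + 0.842 = 2.802.
(The second rejection-region term Φ(−δ − z_{α/2}) is negligible and dropped.)
δ = d·√n ⇒ d = δ/√n = 2.802/√391 = 0.1417.

d ≈ 0.142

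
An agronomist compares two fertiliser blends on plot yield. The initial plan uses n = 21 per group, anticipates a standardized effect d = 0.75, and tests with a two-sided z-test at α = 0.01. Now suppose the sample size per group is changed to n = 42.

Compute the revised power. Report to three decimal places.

Power ≈ 0.805

With n = 42 per group: δ = d·√(n/2) = 0.75 × √(42/2) = 3.4369. Critical value z_{0.005} = 2.576.
Revised power = Φ(δ − 2.576) + Φ(−δ − 2.576) = Φ(0.861) + Φ(-6.013) = 0.8054 + 0.0000 = 0.8054.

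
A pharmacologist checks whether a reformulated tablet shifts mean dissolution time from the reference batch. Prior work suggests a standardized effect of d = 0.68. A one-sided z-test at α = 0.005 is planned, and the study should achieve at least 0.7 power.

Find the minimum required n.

For power 0.7 need Φ(δ − z_{0.005}) = 0.7, so δ = z_{0.005} + z_{0.30} = 2.576 + 0.524 = 3.100.
δ = d·√n ⇒ n = (δ/d)² = (3.100 / 0.68)² = 20.79.
Round up to the next whole unit.

n = 21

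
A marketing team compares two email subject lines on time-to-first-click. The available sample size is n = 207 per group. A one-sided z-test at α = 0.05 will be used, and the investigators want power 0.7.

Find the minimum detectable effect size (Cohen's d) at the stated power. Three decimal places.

Need Φ(δ − 1.645) = 0.7, so δ = 1.645 + 0.524 = 2.169.
δ = d·√(n/2) ⇒ d = δ/√(n/2) = 2.169/√(207/2) = 0.2132.

d ≈ 0.213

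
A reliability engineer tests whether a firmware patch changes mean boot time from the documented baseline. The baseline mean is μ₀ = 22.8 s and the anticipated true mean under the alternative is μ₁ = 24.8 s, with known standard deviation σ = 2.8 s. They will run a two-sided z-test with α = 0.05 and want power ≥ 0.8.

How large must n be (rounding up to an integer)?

n = 16

Standardized effect: d = |μ₁ − μ₀| / σ = |24.8 − 22.8| / 2.8 = 0.7143
For power 0.8 need Φ(δ − z_{0.025}) = 0.8, so δ = z_{0.025} + z_{0.20} = 1.960 + 0.842 = 2.802.
(The Φ(−δ − z_{α/2}) term is vanishingly small for δ > 0 and is dropped in the standard sample-size formula.)
δ = d·√n ⇒ n = (δ/d)² = (2.802 / 0.7143)² = 15.38.
Round up to the next whole unit.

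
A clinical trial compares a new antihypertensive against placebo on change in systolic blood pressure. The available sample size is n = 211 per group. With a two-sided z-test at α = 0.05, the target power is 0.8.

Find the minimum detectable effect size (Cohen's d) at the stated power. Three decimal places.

Required noncentrality: δ = z_{0.025} + z_{0.20} = 1.960 + 0.842 = 2.802.
(Lower-tail contribution to power is negligible for δ > 0.)
δ = d·√(n/2) ⇒ d = δ/√(n/2) = 2.802/√(211/2) = 0.2728.

d ≈ 0.273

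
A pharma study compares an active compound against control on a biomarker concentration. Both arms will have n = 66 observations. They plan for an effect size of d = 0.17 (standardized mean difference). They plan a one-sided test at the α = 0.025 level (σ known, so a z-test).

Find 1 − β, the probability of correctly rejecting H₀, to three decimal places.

Power ≈ 0.163

Noncentrality parameter: δ = d·√(n/2) = 0.17 × √(66/2) = 0.9766
One-sided α = 0.025 → critical value z_{0.025} = 1.960.
Power = Φ(δ − 1.960) = Φ(-0.983) = 0.1627.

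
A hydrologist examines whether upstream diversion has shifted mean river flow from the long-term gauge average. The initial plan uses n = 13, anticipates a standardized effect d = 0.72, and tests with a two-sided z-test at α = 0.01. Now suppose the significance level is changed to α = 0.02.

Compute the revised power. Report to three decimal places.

δ = d·√n = 0.72 × √13 = 2.5960 (unchanged). New critical value: z_{0.01} = 2.326.
Revised power = Φ(δ − 2.326) + Φ(−δ − 2.326) = Φ(0.270) + Φ(-4.922) = 0.6063 + 0.0000 = 0.6063.

Power ≈ 0.606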